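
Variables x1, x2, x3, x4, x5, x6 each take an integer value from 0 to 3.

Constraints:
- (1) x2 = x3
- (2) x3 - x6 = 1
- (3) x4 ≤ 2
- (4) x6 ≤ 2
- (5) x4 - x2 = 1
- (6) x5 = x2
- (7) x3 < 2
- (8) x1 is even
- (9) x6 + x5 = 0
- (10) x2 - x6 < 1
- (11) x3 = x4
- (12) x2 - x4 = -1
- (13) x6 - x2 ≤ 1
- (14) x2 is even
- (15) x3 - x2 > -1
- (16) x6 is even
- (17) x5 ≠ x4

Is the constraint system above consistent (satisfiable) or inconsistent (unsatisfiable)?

Unsatisfiable

From constraints 1, 6, and 11, x5 = x2 = x3 = x4, so x5 = x4. But constraint 17 says x5 ≠ x4. Contradiction.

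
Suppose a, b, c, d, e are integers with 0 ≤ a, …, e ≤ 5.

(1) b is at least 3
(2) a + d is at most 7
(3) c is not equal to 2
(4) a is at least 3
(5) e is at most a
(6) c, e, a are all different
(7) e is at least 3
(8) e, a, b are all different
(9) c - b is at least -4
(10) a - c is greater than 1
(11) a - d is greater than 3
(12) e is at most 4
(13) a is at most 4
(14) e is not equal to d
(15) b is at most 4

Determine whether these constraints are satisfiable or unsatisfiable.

Unsatisfiable

Constraints 1, 4, 7, 12, 13, and 15 confine each of e, a, b to the 2 values {3, 4}.
Constraint 8 requires all 3 of them to be distinct, but only 2 values are available — impossible by the pigeonhole principle.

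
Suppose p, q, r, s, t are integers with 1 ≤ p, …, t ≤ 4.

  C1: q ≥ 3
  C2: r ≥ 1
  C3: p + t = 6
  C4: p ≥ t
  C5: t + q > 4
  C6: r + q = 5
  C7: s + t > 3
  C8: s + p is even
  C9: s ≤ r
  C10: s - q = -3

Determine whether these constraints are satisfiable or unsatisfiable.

Take p = 3, q = 4, r = 1, s = 1, t = 3. Then constraint 3: p + t = 6; constraint 5: t + q = 7, and every other listed constraint is also met.

Satisfiable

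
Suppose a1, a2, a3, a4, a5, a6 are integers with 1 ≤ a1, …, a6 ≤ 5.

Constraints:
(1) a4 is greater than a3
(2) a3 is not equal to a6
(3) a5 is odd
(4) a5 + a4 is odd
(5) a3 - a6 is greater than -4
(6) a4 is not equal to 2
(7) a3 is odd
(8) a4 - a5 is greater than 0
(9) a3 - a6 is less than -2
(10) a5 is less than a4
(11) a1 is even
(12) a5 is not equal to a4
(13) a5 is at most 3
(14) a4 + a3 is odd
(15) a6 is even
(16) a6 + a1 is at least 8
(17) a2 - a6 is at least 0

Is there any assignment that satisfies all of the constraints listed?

Try a1 = 4, a2 = 5, a3 = 1, a4 = 4, a5 = 1, a6 = 4.
Check constraint 5: a3 - a6 = -3; constraint 8: a4 - a5 = 3. The remaining constraints are straightforward to verify.

Satisfiable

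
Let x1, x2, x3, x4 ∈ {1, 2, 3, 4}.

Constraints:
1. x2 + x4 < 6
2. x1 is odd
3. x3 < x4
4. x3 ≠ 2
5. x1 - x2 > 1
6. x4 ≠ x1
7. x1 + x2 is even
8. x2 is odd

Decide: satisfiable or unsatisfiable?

Satisfiable

Try x1 = 3, x2 = 1, x3 = 1, x4 = 4.
Check constraint 1: x2 + x4 = 5; constraint 5: x1 - x2 = 2. The remaining constraints are straightforward to verify.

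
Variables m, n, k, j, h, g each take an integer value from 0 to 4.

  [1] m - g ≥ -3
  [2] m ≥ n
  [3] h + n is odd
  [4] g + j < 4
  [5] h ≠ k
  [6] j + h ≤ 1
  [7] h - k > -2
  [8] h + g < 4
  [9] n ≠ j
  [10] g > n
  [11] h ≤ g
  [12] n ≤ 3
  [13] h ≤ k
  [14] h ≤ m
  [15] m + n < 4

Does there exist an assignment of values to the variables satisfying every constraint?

Satisfiable

Try m = 2, n = 1, k = 1, j = 0, h = 0, g = 2.
Check constraint 1: m - g = 0; constraint 4: g + j = 2; constraint 6: j + h = 0. The remaining constraints are straightforward to verify.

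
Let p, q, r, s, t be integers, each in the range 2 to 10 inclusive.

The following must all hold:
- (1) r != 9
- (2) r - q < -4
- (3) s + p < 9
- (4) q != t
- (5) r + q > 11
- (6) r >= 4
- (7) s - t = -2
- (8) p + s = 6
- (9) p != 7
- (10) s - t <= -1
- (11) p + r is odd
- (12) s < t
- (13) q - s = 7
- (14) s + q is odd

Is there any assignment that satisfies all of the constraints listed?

The assignment p = 3, q = 10, r = 4, s = 3, t = 5 works:
  constraint 2 holds since r - q = -6.
  constraint 3 holds since s + p = 6.
The rest check out directly.

Satisfiable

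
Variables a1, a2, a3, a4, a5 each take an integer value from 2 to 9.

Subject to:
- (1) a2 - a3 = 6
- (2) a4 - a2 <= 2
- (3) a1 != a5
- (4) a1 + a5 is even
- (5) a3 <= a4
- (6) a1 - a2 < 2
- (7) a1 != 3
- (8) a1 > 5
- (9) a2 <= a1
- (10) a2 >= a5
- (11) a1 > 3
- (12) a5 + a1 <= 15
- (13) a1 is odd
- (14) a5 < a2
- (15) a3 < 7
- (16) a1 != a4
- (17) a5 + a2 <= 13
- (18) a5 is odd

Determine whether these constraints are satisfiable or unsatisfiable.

Satisfiable

The assignment a1 = 9, a2 = 8, a3 = 2, a4 = 8, a5 = 5 works:
  constraint 1 holds since a2 - a3 = 6.
  constraint 2 holds since a4 - a2 = 0.
The rest check out directly.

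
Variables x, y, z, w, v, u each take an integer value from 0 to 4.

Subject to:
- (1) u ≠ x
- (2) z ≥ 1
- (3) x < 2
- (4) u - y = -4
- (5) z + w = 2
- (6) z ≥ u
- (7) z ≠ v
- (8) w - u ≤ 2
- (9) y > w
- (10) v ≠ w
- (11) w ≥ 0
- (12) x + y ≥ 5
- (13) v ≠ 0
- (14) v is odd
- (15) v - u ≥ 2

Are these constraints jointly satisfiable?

One satisfying assignment is x = 1, y = 4, z = 1, w = 1, v = 3, u = 0.
For the less obvious constraints — constraint 4: u - y = -4; constraint 5: z + w = 2 — and the others hold by inspection.

Satisfiable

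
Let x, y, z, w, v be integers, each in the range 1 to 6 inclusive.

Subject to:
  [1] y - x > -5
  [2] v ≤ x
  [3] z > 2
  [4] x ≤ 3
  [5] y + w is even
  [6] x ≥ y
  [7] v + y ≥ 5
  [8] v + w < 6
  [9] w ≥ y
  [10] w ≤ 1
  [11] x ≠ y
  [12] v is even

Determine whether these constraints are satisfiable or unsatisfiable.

Unsatisfiable

From constraints 2 and 4: v ≤ x ≤ 3. From constraints 9 and 10: y ≤ w ≤ 1. Hence v + y ≤ 4. But constraint 7 requires v + y ≥ 5, and 5 > 4. Contradiction.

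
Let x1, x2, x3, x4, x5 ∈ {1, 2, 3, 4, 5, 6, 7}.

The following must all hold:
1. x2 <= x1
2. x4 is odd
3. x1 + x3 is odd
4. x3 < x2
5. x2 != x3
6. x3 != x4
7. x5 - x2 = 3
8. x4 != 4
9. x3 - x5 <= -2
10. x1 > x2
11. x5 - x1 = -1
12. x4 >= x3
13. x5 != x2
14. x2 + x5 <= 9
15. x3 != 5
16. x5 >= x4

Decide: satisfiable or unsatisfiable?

Satisfiable

The assignment x1 = 6, x2 = 2, x3 = 1, x4 = 3, x5 = 5 works:
  constraint 7 holds since x5 - x2 = 3.
  constraint 9 holds since x3 - x5 = -4.
The rest check out directly.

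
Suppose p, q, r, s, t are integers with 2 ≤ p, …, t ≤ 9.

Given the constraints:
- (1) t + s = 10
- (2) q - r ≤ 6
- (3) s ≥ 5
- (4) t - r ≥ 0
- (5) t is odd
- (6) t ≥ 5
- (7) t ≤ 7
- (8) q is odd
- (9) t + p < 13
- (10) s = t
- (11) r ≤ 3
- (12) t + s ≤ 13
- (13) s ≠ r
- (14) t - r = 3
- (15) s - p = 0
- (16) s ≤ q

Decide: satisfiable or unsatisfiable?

Satisfiable

Take p = 5, q = 7, r = 2, s = 5, t = 5. Then constraint 1: t + s = 10; constraint 2: q - r = 5, and every other listed constraint is also met.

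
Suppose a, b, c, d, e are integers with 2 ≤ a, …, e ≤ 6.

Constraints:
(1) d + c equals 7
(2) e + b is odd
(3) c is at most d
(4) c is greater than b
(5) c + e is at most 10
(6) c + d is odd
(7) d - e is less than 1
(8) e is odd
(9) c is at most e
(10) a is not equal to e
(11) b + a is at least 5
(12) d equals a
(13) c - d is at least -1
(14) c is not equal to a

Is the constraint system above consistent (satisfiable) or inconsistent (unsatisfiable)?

Setting (a, b, c, d, e) = (4, 2, 3, 4, 5) satisfies everything: constraint 1: d + c = 7; constraint 5: c + e = 8; constraint 7: d - e = -1, and the others follow.

Satisfiable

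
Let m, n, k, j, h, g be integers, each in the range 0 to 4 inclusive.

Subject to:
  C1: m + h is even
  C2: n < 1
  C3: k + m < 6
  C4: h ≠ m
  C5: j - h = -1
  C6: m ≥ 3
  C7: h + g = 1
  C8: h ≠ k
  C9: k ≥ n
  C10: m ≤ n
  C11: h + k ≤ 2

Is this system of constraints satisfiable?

From constraints 6 and 10: n ≥ m and m ≥ 3, so n ≥ 3. From constraint 2: n ≤ 0. But 0 < 3, so no value of n works.

Unsatisfiable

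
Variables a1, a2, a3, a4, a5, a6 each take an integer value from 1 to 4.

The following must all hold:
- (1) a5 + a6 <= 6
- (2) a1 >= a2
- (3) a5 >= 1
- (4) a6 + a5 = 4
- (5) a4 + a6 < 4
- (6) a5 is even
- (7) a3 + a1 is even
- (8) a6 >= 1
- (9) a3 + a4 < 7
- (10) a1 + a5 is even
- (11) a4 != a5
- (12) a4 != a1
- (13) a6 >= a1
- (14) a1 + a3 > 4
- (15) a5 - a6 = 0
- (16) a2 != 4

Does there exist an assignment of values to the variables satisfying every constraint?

Satisfiable

The assignment a1 = 2, a2 = 2, a3 = 4, a4 = 1, a5 = 2, a6 = 2 works:
  constraint 1 holds since a5 + a6 = 4.
  constraint 4 holds since a6 + a5 = 4.
The rest check out directly.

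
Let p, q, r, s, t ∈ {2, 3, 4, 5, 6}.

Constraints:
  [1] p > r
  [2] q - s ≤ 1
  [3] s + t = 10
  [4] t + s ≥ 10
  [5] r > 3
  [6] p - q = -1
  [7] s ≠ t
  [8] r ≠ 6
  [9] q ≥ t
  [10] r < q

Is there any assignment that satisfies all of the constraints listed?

Try p = 5, q = 6, r = 4, s = 6, t = 4.
Check constraint 2: q - s = 0; constraint 3: s + t = 10. The remaining constraints are straightforward to verify.

Satisfiable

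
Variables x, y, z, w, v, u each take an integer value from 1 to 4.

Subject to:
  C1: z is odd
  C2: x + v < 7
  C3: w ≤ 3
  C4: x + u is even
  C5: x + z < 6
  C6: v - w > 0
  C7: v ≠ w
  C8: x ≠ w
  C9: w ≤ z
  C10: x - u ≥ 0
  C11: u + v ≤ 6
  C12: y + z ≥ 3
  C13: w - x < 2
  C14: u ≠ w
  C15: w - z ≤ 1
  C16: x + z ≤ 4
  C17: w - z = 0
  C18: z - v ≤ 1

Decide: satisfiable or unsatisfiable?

Satisfiable

The assignment x = 2, y = 2, z = 1, w = 1, v = 2, u = 2 works:
  constraint 2 holds since x + v = 4.
  constraint 5 holds since x + z = 3.
The rest check out directly.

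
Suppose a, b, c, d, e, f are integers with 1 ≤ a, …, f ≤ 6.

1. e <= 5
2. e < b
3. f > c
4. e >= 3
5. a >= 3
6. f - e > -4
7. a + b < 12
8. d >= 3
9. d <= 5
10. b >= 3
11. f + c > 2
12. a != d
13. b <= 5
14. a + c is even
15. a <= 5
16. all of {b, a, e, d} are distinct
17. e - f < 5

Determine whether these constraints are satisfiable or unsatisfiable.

Constraints 1, 4, 5, 8, 9, 10, 13, and 15 confine each of b, a, e, d to the 3 values {3, …, 5}.
Constraint 16 requires all 4 of them to be distinct, but only 3 values are available — impossible by the pigeonhole principle.

Unsatisfiable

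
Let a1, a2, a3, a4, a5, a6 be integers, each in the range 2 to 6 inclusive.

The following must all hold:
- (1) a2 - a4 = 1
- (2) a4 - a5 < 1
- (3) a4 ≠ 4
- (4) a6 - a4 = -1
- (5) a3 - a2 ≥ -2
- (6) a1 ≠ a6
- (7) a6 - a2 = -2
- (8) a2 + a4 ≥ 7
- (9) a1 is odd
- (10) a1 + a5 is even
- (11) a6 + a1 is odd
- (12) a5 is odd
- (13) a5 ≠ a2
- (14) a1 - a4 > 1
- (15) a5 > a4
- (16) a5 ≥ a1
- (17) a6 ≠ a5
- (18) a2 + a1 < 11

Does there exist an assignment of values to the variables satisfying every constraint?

Setting (a1, a2, a3, a4, a5, a6) = (5, 4, 2, 3, 5, 2) satisfies everything: constraint 1: a2 - a4 = 1; constraint 2: a4 - a5 = -2; constraint 4: a6 - a4 = -1, and the others follow.

Satisfiable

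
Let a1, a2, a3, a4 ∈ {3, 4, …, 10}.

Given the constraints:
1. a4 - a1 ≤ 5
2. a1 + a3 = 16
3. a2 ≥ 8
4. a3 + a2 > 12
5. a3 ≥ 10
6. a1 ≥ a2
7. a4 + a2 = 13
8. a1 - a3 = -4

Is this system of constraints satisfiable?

Unsatisfiable

From constraints 3 and 6: a1 ≥ a2 ≥ 8. From constraint 5: a3 ≥ 10. Hence a1 + a3 ≥ 18. But constraint 2 requires a1 + a3 = 16, and 16 < 18. Contradiction.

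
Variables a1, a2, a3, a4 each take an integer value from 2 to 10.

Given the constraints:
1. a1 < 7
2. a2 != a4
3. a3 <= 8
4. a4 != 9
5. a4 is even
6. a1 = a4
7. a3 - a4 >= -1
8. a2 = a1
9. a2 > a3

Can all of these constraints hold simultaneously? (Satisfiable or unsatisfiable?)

From constraints 6 and 8, a2 = a1 = a4, so a2 = a4. But constraint 2 says a2 ≠ a4. Contradiction.

Unsatisfiable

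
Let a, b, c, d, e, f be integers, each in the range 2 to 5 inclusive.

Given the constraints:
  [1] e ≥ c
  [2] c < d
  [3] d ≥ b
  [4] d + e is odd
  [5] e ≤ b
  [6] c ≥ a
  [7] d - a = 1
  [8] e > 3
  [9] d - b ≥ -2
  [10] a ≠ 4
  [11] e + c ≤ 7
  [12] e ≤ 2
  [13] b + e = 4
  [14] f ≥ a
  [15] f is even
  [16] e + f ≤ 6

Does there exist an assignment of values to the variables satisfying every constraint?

From constraint 8: e ≥ 4. From constraint 12: e ≤ 2. But 2 < 4, so no value of e works.

Unsatisfiable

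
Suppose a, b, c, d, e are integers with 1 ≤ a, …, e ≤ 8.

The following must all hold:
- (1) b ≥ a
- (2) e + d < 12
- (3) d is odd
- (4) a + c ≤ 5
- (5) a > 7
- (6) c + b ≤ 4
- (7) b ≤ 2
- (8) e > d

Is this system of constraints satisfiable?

From constraint 5: a ≥ 8. From constraints 1 and 7: a ≤ b and b ≤ 2, so a ≤ 2. But 2 < 8, so no value of a works.

Unsatisfiable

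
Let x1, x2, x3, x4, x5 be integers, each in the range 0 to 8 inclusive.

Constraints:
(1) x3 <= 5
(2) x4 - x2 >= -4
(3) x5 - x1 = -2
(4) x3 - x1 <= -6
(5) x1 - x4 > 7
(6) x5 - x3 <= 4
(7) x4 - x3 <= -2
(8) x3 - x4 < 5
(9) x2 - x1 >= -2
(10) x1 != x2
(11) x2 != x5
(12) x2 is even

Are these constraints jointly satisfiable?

Unsatisfiable

Constraints 2, 4, 7, and 9 give x1 − x3 ≥ 6, x3 − x4 ≥ 2, x4 − x2 ≥ -4, x2 − x1 ≥ -2.
Adding all 4 inequalities: the left sides telescope to 0, and the right sides sum to 6 + 2 + (-4) + (-2) = 2. So 0 ≥ 2, which is false.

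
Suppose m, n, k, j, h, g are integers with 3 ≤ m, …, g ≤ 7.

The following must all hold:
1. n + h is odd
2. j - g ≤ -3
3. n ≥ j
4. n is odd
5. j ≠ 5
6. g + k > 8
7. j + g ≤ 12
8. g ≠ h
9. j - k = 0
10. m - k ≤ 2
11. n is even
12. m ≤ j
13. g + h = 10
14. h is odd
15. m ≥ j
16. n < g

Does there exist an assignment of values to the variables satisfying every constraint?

Unsatisfiable

Constraint 4 makes n odd and constraint 14 makes h odd, so n + h must be even. Constraint 1 says n + h is odd — contradiction.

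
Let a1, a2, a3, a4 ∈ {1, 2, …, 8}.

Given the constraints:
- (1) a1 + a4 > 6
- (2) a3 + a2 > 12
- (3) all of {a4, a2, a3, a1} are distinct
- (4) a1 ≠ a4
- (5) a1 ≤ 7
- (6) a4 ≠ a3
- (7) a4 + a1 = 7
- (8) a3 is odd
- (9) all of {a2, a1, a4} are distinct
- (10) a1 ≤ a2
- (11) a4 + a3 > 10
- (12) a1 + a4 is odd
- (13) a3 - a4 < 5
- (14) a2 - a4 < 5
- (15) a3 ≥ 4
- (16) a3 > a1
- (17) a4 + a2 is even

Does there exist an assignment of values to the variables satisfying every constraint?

Satisfiable

The assignment a1 = 3, a2 = 8, a3 = 7, a4 = 4 works:
  constraint 1 holds since a1 + a4 = 7.
  constraint 2 holds since a3 + a2 = 15.
The rest check out directly.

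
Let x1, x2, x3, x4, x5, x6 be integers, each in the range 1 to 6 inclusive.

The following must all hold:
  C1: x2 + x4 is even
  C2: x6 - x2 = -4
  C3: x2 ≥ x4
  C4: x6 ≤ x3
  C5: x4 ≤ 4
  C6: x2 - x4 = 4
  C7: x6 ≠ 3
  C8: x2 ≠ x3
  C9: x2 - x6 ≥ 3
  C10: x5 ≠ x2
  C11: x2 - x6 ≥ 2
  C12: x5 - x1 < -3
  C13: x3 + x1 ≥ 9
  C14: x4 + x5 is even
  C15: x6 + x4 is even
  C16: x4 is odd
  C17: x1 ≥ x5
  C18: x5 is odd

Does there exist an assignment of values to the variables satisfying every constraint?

Satisfiable

One satisfying assignment is x1 = 6, x2 = 5, x3 = 6, x4 = 1, x5 = 1, x6 = 1.
For the less obvious constraints — constraint 2: x6 - x2 = -4; constraint 6: x2 - x4 = 4 — and the others hold by inspection.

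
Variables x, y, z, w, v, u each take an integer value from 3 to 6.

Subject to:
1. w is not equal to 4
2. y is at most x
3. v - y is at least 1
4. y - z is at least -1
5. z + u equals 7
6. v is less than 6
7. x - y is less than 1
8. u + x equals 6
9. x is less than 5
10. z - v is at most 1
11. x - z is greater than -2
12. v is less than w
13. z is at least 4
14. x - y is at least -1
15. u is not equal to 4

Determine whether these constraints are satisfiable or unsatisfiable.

One satisfying assignment is x = 3, y = 3, z = 4, w = 6, v = 4, u = 3.
For the less obvious constraints — constraint 3: v - y = 1; constraint 4: y - z = -1 — and the others hold by inspection.

Satisfiable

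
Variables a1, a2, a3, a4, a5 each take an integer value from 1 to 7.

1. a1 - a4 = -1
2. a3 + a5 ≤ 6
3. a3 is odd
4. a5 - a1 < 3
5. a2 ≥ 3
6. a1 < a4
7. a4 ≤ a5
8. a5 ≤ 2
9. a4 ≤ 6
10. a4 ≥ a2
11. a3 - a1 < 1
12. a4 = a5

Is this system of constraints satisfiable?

Unsatisfiable

From constraints 5 and 10: a4 ≥ a2 and a2 ≥ 3, so a4 ≥ 3. From constraints 7 and 8: a4 ≤ a5 and a5 ≤ 2, so a4 ≤ 2. But 2 < 3, so no value of a4 works.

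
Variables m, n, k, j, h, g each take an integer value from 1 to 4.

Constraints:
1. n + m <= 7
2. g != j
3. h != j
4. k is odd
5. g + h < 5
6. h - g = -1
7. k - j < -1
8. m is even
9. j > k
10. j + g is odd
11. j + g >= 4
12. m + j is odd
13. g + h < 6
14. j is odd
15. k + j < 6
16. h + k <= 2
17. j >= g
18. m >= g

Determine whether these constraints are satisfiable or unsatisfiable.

Satisfiable

Try m = 4, n = 3, k = 1, j = 3, h = 1, g = 2.
Check constraint 1: n + m = 7; constraint 5: g + h = 3. The remaining constraints are straightforward to verify.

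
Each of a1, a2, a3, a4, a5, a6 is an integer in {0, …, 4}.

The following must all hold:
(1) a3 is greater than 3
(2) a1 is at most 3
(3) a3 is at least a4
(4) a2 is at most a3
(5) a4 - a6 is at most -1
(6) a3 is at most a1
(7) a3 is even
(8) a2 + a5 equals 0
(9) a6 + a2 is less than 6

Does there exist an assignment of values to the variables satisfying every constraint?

Unsatisfiable

From constraint 1: a3 ≥ 4. From constraints 2 and 6: a3 ≤ a1 and a1 ≤ 3, so a3 ≤ 3. But 3 < 4, so no value of a3 works.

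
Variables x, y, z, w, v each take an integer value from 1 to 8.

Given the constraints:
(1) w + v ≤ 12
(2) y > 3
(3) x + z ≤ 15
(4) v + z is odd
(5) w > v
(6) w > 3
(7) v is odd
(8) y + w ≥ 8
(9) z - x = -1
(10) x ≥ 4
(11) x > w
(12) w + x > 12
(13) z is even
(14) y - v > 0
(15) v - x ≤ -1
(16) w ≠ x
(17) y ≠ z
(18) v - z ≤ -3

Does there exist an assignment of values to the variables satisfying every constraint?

Satisfiable

Try x = 7, y = 5, z = 6, w = 6, v = 3.
Check constraint 1: w + v = 9; constraint 3: x + z = 13; constraint 8: y + w = 11. The remaining constraints are straightforward to verify.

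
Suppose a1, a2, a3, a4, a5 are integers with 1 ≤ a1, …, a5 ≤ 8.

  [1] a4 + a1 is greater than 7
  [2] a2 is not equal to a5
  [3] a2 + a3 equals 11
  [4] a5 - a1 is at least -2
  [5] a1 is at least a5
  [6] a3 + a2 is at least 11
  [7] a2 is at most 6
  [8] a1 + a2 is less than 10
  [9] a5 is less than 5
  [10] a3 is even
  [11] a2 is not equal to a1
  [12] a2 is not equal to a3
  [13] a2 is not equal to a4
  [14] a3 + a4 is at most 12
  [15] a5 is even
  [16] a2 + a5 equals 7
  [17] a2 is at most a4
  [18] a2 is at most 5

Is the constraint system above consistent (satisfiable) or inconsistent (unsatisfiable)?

Satisfiable

The assignment a1 = 3, a2 = 5, a3 = 6, a4 = 6, a5 = 2 works:
  constraint 1 holds since a4 + a1 = 9.
  constraint 3 holds since a2 + a3 = 11.
The rest check out directly.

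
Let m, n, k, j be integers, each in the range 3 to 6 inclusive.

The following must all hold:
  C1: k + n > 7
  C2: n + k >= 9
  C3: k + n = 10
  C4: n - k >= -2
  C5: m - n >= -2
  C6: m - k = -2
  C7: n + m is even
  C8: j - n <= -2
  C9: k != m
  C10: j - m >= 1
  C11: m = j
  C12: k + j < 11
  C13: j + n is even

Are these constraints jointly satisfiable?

Constraints 5, 8, and 10 give m − n ≥ -2, n − j ≥ 2, j − m ≥ 1.
Adding all 3 inequalities: the left sides telescope to 0, and the right sides sum to (-2) + 2 + 1 = 1. So 0 ≥ 1, which is false.

Unsatisfiable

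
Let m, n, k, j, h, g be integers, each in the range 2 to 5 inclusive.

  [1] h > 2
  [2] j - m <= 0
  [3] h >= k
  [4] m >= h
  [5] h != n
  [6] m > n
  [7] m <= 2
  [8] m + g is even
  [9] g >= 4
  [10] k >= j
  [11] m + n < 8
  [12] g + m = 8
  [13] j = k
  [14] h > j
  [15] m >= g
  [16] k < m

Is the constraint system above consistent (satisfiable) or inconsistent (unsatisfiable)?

Unsatisfiable

From constraints 9 and 15: m ≥ g and g ≥ 4, so m ≥ 4. From constraint 7: m ≤ 2. But 2 < 4, so no value of m works.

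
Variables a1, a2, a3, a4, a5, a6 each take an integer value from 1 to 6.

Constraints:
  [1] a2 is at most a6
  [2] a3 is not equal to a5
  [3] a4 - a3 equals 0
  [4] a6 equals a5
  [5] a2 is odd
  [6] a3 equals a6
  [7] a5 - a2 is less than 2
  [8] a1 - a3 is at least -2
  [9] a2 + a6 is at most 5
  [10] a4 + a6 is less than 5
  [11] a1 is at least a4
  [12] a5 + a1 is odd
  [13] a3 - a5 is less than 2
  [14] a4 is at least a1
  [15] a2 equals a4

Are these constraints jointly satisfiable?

Unsatisfiable

From constraints 4 and 6, a3 = a6 = a5, so a3 = a5. But constraint 2 says a3 ≠ a5. Contradiction.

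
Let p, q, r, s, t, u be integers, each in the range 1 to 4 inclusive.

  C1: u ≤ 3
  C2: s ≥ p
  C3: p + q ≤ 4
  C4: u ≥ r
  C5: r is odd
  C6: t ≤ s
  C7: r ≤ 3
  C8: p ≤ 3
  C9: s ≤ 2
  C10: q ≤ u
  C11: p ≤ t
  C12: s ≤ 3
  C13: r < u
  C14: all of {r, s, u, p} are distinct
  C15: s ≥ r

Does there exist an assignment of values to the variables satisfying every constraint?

Unsatisfiable

Constraints 1, 7, 8, and 12 confine each of r, s, u, p to the 3 values {1, …, 3} (the domain already gives each ≥ 1).
Constraint 14 requires all 4 of them to be distinct, but only 3 values are available — impossible by the pigeonhole principle.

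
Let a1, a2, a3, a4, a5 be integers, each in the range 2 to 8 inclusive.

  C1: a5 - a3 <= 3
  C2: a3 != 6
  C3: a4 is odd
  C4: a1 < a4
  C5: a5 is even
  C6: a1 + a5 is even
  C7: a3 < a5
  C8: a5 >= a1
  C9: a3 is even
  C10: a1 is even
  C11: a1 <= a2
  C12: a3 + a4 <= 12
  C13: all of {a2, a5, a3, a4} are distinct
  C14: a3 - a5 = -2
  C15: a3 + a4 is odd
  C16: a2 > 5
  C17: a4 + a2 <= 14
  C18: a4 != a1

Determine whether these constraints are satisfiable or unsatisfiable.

One satisfying assignment is a1 = 4, a2 = 6, a3 = 2, a4 = 7, a5 = 4.
For the less obvious constraints — constraint 1: a5 - a3 = 2; constraint 12: a3 + a4 = 9; constraint 14: a3 - a5 = -2 — and the others hold by inspection.

Satisfiable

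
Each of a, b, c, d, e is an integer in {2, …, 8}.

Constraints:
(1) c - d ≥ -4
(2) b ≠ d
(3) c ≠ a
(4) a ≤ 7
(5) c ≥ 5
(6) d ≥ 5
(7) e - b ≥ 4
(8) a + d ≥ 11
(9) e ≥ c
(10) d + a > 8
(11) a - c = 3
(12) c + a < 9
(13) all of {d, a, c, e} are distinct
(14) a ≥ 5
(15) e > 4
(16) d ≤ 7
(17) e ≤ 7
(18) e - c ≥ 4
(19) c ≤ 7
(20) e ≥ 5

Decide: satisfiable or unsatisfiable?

Constraints 4, 5, 6, 14, 16, 17, 19, and 20 confine each of d, a, c, e to the 3 values {5, …, 7}.
Constraint 13 requires all 4 of them to be distinct, but only 3 values are available — impossible by the pigeonhole principle.

Unsatisfiable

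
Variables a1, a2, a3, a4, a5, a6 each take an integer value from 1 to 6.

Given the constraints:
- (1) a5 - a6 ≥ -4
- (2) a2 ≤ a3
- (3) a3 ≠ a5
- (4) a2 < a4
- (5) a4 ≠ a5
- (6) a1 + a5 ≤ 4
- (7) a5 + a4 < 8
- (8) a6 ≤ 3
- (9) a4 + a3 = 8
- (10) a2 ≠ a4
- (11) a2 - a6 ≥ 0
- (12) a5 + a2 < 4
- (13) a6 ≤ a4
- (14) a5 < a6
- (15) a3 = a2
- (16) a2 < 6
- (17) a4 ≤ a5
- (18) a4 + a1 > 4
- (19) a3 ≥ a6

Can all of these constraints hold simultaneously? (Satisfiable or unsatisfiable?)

Unsatisfiable

Constraints 4, 11, 14, and 17 give a6 ≤ a2, a2 < a4, a4 ≤ a5, a5 < a6. Chaining: a6 ≤ a2 < a4 ≤ a5 < a6, which forces a6 < a6 — impossible.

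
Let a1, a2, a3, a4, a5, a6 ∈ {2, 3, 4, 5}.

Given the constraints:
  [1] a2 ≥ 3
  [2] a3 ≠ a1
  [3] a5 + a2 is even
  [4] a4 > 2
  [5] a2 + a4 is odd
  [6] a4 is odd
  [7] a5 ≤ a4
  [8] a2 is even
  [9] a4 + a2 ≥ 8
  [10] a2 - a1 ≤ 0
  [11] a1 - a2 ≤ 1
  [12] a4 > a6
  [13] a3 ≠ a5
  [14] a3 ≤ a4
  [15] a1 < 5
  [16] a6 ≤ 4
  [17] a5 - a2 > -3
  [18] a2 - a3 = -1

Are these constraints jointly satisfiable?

Satisfiable

The assignment a1 = 4, a2 = 4, a3 = 5, a4 = 5, a5 = 2, a6 = 2 works:
  constraint 9 holds since a4 + a2 = 9.
  constraint 10 holds since a2 - a1 = 0.
  constraint 11 holds since a1 - a2 = 0.
The rest check out directly.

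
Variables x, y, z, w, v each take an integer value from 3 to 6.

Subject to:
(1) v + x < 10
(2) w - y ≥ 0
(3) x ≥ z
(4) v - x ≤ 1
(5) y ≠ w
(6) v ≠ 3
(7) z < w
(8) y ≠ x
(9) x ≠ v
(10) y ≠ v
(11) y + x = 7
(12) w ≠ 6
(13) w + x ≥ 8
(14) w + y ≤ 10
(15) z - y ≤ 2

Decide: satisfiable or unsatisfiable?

The assignment x = 4, y = 3, z = 3, w = 4, v = 5 works:
  constraint 1 holds since v + x = 9.
  constraint 2 holds since w - y = 1.
  constraint 4 holds since v - x = 1.
The rest check out directly.

Satisfiable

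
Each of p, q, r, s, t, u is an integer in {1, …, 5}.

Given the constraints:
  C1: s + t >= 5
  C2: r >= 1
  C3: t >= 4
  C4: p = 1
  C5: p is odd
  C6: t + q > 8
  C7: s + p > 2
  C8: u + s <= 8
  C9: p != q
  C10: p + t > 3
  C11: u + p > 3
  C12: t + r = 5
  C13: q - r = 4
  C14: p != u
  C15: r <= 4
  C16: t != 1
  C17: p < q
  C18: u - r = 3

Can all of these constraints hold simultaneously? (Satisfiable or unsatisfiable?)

One satisfying assignment is p = 1, q = 5, r = 1, s = 4, t = 4, u = 4.
For the less obvious constraints — constraint 1: s + t = 8; constraint 6: t + q = 9 — and the others hold by inspection.

Satisfiable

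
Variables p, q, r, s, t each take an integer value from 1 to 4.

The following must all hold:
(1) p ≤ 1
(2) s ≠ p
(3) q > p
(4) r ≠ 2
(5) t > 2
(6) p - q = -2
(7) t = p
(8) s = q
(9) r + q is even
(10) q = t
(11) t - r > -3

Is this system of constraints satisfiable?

Unsatisfiable

From constraints 7, 8, and 10, s = q = t = p, so s = p. But constraint 2 says s ≠ p. Contradiction.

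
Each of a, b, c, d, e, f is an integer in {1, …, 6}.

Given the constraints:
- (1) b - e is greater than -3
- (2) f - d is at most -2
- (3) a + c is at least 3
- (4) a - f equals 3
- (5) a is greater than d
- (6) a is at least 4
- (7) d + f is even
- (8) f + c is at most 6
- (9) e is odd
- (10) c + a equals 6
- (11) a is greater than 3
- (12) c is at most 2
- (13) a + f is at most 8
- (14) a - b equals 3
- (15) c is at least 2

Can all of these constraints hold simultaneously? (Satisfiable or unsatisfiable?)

Satisfiable

Take a = 4, b = 1, c = 2, d = 3, e = 3, f = 1. Then constraint 1: b - e = -2; constraint 2: f - d = -2; constraint 3: a + c = 6, and every other listed constraint is also met.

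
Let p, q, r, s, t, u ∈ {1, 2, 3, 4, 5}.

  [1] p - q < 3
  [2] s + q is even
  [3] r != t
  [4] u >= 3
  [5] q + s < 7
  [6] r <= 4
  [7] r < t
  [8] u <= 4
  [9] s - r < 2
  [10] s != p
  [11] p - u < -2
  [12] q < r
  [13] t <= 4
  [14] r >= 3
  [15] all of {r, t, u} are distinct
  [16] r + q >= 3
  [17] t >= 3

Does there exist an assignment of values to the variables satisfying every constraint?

Constraints 4, 6, 8, 13, 14, and 17 confine each of r, t, u to the 2 values {3, 4}.
Constraint 15 requires all 3 of them to be distinct, but only 2 values are available — impossible by the pigeonhole principle.

Unsatisfiable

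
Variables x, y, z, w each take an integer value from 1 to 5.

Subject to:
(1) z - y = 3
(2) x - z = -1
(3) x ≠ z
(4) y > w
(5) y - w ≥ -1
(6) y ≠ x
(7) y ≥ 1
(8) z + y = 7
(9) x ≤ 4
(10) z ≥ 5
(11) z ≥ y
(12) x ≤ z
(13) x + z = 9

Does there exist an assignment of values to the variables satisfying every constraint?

Take x = 4, y = 2, z = 5, w = 1. Then constraint 1: z - y = 3; constraint 2: x - z = -1, and every other listed constraint is also met.

Satisfiable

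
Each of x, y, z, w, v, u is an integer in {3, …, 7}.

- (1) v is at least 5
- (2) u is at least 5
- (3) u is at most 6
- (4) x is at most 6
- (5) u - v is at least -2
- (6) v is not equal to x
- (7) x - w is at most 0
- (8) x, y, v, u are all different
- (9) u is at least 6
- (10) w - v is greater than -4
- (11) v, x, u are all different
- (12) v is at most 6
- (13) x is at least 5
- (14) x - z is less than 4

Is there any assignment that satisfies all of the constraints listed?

Constraints 1, 2, 3, 4, 12, and 13 confine each of v, x, u to the 2 values {5, 6}.
Constraint 11 requires all 3 of them to be distinct, but only 2 values are available — impossible by the pigeonhole principle.

Unsatisfiable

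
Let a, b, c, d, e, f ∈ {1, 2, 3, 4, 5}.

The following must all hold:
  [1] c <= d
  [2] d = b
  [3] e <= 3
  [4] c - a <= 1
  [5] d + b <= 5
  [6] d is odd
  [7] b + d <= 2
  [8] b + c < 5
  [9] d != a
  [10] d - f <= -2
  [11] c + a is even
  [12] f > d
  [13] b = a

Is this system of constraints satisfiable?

From constraints 2 and 13, d = b = a, so d = a. But constraint 9 says d ≠ a. Contradiction.

Unsatisfiable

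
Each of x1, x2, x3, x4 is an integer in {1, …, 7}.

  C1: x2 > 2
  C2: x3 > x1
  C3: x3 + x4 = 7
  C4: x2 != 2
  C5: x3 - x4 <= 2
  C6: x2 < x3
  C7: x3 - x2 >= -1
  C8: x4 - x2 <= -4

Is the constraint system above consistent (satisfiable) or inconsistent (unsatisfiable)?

Constraints 5, 7, and 8 give x3 − x2 ≥ -1, x2 − x4 ≥ 4, x4 − x3 ≥ -2.
Adding all 3 inequalities: the left sides telescope to 0, and the right sides sum to (-1) + 4 + (-2) = 1. So 0 ≥ 1, which is false.

Unsatisfiable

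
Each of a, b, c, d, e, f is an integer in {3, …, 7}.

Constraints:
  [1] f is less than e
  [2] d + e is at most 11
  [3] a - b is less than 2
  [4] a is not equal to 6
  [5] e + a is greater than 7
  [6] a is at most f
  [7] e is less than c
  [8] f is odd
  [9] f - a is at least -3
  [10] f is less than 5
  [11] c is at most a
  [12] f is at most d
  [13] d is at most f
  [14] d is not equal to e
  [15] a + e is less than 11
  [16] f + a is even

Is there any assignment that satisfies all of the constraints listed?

Unsatisfiable

Constraints 1, 6, 7, and 11 give f < e, e < c, c ≤ a, a ≤ f. Chaining: f < e < c ≤ a ≤ f, which forces f < f — impossible.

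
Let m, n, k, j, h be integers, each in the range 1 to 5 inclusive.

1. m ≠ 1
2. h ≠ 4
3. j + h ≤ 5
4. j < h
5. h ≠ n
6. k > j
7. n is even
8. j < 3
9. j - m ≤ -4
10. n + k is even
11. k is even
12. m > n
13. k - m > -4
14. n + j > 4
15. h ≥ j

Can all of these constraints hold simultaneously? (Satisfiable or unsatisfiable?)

Satisfiable

Try m = 5, n = 4, k = 4, j = 1, h = 3.
Check constraint 3: j + h = 4; constraint 9: j - m = -4. The remaining constraints are straightforward to verify.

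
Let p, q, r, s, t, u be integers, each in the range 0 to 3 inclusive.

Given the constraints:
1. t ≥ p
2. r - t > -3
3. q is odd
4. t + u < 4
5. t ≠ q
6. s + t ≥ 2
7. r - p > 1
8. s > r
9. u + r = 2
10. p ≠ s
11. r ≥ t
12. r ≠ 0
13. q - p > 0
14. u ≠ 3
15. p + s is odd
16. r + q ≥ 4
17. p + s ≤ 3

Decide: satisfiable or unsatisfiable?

Satisfiable

The assignment p = 0, q = 3, r = 2, s = 3, t = 2, u = 0 works:
  constraint 2 holds since r - t = 0.
  constraint 4 holds since t + u = 2.
The rest check out directly.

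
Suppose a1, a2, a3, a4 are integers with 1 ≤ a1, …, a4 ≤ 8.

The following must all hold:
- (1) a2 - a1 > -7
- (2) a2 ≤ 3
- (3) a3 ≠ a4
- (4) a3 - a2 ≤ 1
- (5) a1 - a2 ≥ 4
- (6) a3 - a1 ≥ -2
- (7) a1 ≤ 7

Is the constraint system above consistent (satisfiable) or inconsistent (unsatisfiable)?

Constraints 4, 5, and 6 give a2 − a3 ≥ -1, a3 − a1 ≥ -2, a1 − a2 ≥ 4.
Adding all 3 inequalities: the left sides telescope to 0, and the right sides sum to (-1) + (-2) + 4 = 1. So 0 ≥ 1, which is false.

Unsatisfiable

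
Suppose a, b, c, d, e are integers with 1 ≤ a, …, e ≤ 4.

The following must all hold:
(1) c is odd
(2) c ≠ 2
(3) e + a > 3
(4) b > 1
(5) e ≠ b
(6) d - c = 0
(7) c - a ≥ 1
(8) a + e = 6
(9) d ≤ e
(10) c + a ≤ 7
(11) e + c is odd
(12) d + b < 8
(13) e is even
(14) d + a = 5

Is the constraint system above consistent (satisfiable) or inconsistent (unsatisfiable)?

Take a = 2, b = 2, c = 3, d = 3, e = 4. Then constraint 3: e + a = 6; constraint 6: d - c = 0; constraint 7: c - a = 1, and every other listed constraint is also met.

Satisfiable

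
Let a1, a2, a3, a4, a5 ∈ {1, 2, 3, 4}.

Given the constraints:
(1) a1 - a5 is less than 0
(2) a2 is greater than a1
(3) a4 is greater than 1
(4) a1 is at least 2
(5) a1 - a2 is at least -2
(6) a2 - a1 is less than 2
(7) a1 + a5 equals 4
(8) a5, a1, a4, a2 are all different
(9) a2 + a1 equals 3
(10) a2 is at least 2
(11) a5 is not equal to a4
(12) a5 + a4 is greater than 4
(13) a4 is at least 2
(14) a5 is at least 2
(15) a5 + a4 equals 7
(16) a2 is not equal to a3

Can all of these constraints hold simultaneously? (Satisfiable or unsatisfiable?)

Constraints 4, 10, 13, and 14 confine each of a5, a1, a4, a2 to the 3 values {2, …, 4} (the domain already gives each ≤ 4).
Constraint 8 requires all 4 of them to be distinct, but only 3 values are available — impossible by the pigeonhole principle.

Unsatisfiable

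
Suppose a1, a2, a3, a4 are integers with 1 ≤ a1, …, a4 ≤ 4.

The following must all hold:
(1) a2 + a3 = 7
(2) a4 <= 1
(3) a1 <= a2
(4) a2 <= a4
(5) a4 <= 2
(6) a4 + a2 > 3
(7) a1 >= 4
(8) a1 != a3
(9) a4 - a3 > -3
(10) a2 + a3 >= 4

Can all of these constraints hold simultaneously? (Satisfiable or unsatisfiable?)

Unsatisfiable

From constraints 3 and 7: a2 ≥ a1 and a1 ≥ 4, so a2 ≥ 4. From constraints 2 and 4: a2 ≤ a4 and a4 ≤ 1, so a2 ≤ 1. But 1 < 4, so no value of a2 works.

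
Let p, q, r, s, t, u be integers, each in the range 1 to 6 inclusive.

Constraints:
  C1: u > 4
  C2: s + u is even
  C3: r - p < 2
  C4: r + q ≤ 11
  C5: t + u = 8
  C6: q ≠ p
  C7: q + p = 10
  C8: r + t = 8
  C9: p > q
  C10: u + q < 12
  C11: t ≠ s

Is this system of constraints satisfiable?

Setting (p, q, r, s, t, u) = (6, 4, 6, 4, 2, 6) satisfies everything: constraint 3: r - p = 0; constraint 4: r + q = 10; constraint 5: t + u = 8, and the others follow.

Satisfiable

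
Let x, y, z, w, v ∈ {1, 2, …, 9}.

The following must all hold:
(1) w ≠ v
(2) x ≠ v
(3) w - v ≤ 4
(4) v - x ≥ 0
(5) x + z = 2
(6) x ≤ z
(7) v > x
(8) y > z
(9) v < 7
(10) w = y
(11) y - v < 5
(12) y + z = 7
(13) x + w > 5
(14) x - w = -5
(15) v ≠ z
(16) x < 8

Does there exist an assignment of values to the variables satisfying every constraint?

Satisfiable

The assignment x = 1, y = 6, z = 1, w = 6, v = 3 works:
  constraint 3 holds since w - v = 3.
  constraint 4 holds since v - x = 2.
  constraint 5 holds since x + z = 2.
The rest check out directly.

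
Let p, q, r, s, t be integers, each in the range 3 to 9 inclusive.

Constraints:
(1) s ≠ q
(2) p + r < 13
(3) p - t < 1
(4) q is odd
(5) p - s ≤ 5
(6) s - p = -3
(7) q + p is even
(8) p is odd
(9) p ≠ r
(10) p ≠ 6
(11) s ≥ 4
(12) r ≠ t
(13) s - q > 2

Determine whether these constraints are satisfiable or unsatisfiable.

Satisfiable

The assignment p = 9, q = 3, r = 3, s = 6, t = 9 works:
  constraint 2 holds since p + r = 12.
  constraint 3 holds since p - t = 0.
  constraint 5 holds since p - s = 3.
The rest check out directly.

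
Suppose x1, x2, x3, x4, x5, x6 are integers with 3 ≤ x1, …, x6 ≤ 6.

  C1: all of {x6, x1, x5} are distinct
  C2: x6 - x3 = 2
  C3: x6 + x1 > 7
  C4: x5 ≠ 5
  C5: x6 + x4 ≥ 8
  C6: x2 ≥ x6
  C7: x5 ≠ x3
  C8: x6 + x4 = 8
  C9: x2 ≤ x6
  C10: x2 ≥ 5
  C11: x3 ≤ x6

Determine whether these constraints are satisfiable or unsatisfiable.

Satisfiable

Setting (x1, x2, x3, x4, x5, x6) = (3, 5, 3, 3, 6, 5) satisfies everything: constraint 2: x6 - x3 = 2; constraint 3: x6 + x1 = 8; constraint 5: x6 + x4 = 8, and the others follow.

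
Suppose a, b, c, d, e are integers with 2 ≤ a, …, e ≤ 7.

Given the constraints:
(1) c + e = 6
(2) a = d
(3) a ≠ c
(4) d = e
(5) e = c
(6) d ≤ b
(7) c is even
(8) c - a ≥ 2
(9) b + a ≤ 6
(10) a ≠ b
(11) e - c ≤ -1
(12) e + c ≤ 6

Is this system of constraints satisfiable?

From constraints 2, 4, and 5, a = d = e = c, so a = c. But constraint 3 says a ≠ c. Contradiction.

Unsatisfiable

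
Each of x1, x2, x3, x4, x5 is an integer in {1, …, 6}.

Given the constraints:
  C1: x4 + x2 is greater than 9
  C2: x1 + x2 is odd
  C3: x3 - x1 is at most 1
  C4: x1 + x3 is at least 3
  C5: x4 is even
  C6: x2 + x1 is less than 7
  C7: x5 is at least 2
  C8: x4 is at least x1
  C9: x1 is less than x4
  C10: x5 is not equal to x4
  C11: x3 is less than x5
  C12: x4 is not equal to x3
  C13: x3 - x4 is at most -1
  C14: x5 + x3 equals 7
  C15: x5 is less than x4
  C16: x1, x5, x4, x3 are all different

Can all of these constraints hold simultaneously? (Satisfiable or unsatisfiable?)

Try x1 = 1, x2 = 4, x3 = 2, x4 = 6, x5 = 5.
Check constraint 1: x4 + x2 = 10; constraint 3: x3 - x1 = 1; constraint 4: x1 + x3 = 3. The remaining constraints are straightforward to verify.

Satisfiable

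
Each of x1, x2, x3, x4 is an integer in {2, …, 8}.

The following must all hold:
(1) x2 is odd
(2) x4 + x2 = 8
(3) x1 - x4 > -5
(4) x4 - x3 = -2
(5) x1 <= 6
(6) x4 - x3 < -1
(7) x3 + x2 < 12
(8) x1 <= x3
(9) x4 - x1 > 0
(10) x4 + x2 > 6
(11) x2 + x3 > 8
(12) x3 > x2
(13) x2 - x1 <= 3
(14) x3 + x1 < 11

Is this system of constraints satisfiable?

Try x1 = 3, x2 = 3, x3 = 7, x4 = 5.
Check constraint 2: x4 + x2 = 8; constraint 3: x1 - x4 = -2; constraint 4: x4 - x3 = -2. The remaining constraints are straightforward to verify.

Satisfiable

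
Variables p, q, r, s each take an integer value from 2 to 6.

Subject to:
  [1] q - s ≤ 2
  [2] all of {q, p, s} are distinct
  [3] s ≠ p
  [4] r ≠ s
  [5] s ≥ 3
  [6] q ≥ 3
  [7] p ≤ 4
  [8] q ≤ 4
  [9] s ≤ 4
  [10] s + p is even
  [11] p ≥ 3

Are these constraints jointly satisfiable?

Unsatisfiable

Constraints 5, 6, 7, 8, 9, and 11 confine each of q, p, s to the 2 values {3, 4}.
Constraint 2 requires all 3 of them to be distinct, but only 2 values are available — impossible by the pigeonhole principle.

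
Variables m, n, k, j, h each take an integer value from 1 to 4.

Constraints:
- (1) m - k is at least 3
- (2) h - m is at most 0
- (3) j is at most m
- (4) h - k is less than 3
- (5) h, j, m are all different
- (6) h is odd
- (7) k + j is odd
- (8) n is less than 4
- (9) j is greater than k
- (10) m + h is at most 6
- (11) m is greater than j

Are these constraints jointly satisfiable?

Satisfiable

Try m = 4, n = 2, k = 1, j = 2, h = 1.
Check constraint 1: m - k = 3; constraint 2: h - m = -3; constraint 4: h - k = 0. The remaining constraints are straightforward to verify.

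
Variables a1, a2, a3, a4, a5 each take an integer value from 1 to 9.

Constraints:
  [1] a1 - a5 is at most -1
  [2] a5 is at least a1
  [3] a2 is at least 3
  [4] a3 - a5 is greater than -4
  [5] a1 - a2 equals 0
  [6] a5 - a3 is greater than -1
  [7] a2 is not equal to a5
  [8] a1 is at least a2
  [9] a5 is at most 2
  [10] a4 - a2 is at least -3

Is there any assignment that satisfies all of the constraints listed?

Unsatisfiable

From constraints 3 and 8: a1 ≥ a2 and a2 ≥ 3, so a1 ≥ 3. From constraints 2 and 9: a1 ≤ a5 and a5 ≤ 2, so a1 ≤ 2. But 2 < 3, so no value of a1 works.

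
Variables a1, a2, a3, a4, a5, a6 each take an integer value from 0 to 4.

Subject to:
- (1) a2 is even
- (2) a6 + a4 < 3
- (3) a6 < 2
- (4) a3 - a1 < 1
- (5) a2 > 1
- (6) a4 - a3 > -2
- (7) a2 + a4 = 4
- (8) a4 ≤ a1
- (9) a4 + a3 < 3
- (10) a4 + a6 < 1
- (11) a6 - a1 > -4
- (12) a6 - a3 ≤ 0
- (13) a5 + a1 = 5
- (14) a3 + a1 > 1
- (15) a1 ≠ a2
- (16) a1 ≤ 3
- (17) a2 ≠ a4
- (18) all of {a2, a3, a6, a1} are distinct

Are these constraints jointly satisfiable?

One satisfying assignment is a1 = 3, a2 = 4, a3 = 1, a4 = 0, a5 = 2, a6 = 0.
For the less obvious constraints — constraint 2: a6 + a4 = 0; constraint 4: a3 - a1 = -2; constraint 6: a4 - a3 = -1 — and the others hold by inspection.

Satisfiable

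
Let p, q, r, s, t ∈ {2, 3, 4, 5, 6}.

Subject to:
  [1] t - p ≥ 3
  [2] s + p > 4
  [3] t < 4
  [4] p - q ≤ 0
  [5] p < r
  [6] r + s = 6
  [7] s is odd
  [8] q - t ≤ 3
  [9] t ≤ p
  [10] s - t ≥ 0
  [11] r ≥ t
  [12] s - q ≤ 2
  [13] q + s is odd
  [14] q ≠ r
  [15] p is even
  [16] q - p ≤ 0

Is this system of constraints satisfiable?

Unsatisfiable

Constraints 1, 10, 12, and 16 give q − s ≥ -2, s − t ≥ 0, t − p ≥ 3, p − q ≥ 0.
Adding all 4 inequalities: the left sides telescope to 0, and the right sides sum to (-2) + 0 + 3 + 0 = 1. So 0 ≥ 1, which is false.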